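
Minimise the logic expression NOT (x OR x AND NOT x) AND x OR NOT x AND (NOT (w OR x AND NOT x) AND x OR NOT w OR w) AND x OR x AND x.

NOT (x OR x AND NOT x) AND x OR NOT x AND (NOT (w OR x AND NOT x) AND x OR NOT w OR w) AND x OR x AND x
= NOT x AND x OR NOT x AND (NOT (w OR x AND NOT x) AND x OR NOT w OR w) AND x OR x AND x   [complement / identity]
= NOT x AND x OR NOT x AND (NOT w AND x OR NOT w OR w) AND x OR x AND x   [complement / identity]
= NOT x AND x OR NOT x AND (NOT w OR w) AND x OR x AND x   [absorption]
= NOT x AND x OR NOT x AND x OR x AND x   [complement / identity]
= NOT x AND x OR x AND x   [complement / identity]
= x   [distribution]

x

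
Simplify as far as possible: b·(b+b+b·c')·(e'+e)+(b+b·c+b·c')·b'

b

b·(b+b+b·c')·(e'+e)+(b+b·c+b·c')·b'
= b·(b+b+b·c')+(b+b·c+b·c')·b'   [complement / identity]
= b·(b+b·c')+(b+b·c+b·c')·b'   [idempotence]
= b·(b+b·c')+(b+b·c')·b'   [absorption]
= b+b·c'   [distribution]
= b   [absorption]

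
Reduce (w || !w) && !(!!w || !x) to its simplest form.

!w && x

(w || !w) && !(!!w || !x)
= !(!!w || !x)   — complement / identity
= !w && x   — De Morgan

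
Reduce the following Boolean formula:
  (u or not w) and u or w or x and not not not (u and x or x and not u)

u or w

(u or not w) and u or w or x and not not not (u and x or x and not u)
= u or w or x and not not not (u and x or x and not u)   [absorption]
= u or w or x and not not not x   [distribution]
= u or w or x and not x   [double negation]
= u or w   [complement / identity]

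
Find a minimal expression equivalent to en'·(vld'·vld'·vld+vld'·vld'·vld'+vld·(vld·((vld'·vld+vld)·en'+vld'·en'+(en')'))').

en'·vld'

en'·(vld'·vld'·vld+vld'·vld'·vld'+vld·(vld·((vld'·vld+vld)·en'+vld'·en'+(en')'))')
= en'·(vld'·vld'·vld+vld'·vld'·vld'+vld·(vld·(vld·en'+vld'·en'+(en')'))')   (complement / identity)
= en'·(vld'·vld'·vld+vld'·vld'·vld'+vld·(vld·(en'+(en')'))')   (distribution)
= en'·(vld'·vld'+vld·(vld·(en'+(en')'))')   (distribution)
= en'·(vld'·vld'+vld·(vld·(en'+en))')   (double negation)
= en'·(vld'·vld'+vld·vld')   (complement / identity)
= en'·vld'   (distribution)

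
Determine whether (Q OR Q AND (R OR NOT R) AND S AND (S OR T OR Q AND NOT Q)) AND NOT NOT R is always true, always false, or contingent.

(Q OR Q AND (R OR NOT R) AND S AND (S OR T OR Q AND NOT Q)) AND NOT NOT R
= (Q OR Q AND (R OR NOT R) AND S AND (S OR T OR Q AND NOT Q)) AND R
= (Q OR Q AND (R OR NOT R) AND S AND (S OR T)) AND R
= (Q OR Q AND S AND (S OR T)) AND R
= (Q OR Q AND S) AND R
= Q AND R
This depends on Q, R, so it is not a constant.

contingent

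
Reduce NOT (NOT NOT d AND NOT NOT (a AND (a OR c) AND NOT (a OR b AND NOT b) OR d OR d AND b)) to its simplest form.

NOT d

NOT (NOT NOT d AND NOT NOT (a AND (a OR c) AND NOT (a OR b AND NOT b) OR d OR d AND b))
= NOT (NOT NOT d AND NOT NOT (a AND NOT (a OR b AND NOT b) OR d OR d AND b))   [absorption]
= NOT (NOT NOT d AND NOT NOT (a AND NOT a OR d OR d AND b))   [complement / identity]
= NOT (NOT NOT d AND NOT NOT (a AND NOT a OR d))   [absorption]
= NOT (NOT NOT d AND NOT NOT d)   [complement / identity]
= NOT NOT NOT d   [idempotence]
= NOT d   [double negation]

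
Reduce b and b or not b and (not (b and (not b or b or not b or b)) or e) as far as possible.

b and b or not b and (not (b and (not b or b or not b or b)) or e)
= b or not b and (not (b and (not b or b or not b or b)) or e)   (idempotence)
= b or not b and (not (b and (not b or b)) or e)   (idempotence)
= b or not b and (not b or e)   (complement / identity)
= b or not b   (absorption)
= True   (complement)

True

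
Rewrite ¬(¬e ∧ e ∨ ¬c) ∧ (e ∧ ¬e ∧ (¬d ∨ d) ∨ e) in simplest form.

¬(¬e ∧ e ∨ ¬c) ∧ (e ∧ ¬e ∧ (¬d ∨ d) ∨ e)
= ¬(¬e ∧ e ∨ ¬c) ∧ (e ∧ ¬e ∨ e)   (complement / identity)
= ¬¬c ∧ (e ∧ ¬e ∨ e)   (complement / identity)
= ¬¬c ∧ e   (complement / identity)
= c ∧ e   (double negation)

c ∧ e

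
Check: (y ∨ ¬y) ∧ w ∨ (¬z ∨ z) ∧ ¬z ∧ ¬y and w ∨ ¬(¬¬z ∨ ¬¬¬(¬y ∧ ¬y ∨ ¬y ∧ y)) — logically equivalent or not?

Yes

E1: (y ∨ ¬y) ∧ w ∨ (¬z ∨ z) ∧ ¬z ∧ ¬y
    = w ∨ (¬z ∨ z) ∧ ¬z ∧ ¬y   [complement / identity]
    = w ∨ ¬z ∧ ¬y   [complement / identity]
E2: w ∨ ¬(¬¬z ∨ ¬¬¬(¬y ∧ ¬y ∨ ¬y ∧ y))
    = w ∨ ¬(¬¬z ∨ ¬(¬y ∧ ¬y ∨ ¬y ∧ y))   [double negation]
    = w ∨ ¬(¬¬z ∨ ¬¬y)   [distribution]
    = w ∨ ¬z ∧ ¬y   [De Morgan]
Both reduce to w ∨ ¬z ∧ ¬y, so they are equivalent.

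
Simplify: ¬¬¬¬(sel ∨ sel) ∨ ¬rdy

¬¬¬¬(sel ∨ sel) ∨ ¬rdy
= ¬¬¬¬sel ∨ ¬rdy   — idempotence
= ¬¬sel ∨ ¬rdy   — double negation
= sel ∨ ¬rdy   — double negation

sel ∨ ¬rdy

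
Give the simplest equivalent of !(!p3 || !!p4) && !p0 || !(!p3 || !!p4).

p3 && !p4

!(!p3 || !!p4) && !p0 || !(!p3 || !!p4)
= !(!p3 || !!p4)   (absorption)
= p3 && !p4   (De Morgan)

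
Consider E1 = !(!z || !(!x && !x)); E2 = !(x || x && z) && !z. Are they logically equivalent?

No

E1: !(!z || !(!x && !x))
    = !(!z || !!x)   [idempotence]
    = z && !x   [De Morgan]
E2: !(x || x && z) && !z
    = !x && !z   [absorption]
These differ: at x=0, z=0, E1 = 0 but E2 = 1.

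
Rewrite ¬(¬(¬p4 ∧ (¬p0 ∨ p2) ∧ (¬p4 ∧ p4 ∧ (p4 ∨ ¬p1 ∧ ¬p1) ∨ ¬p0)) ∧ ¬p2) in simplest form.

¬p4 ∧ ¬p0 ∨ p2

¬(¬(¬p4 ∧ (¬p0 ∨ p2) ∧ (¬p4 ∧ p4 ∧ (p4 ∨ ¬p1 ∧ ¬p1) ∨ ¬p0)) ∧ ¬p2)
= ¬(¬(¬p4 ∧ (¬p0 ∨ p2) ∧ (¬p4 ∧ p4 ∧ (p4 ∨ ¬p1) ∨ ¬p0)) ∧ ¬p2)
= ¬(¬(¬p4 ∧ (¬p0 ∨ p2) ∧ (¬p4 ∧ p4 ∨ ¬p0)) ∧ ¬p2)
= ¬(¬(¬p4 ∧ (¬p0 ∨ p2) ∧ ¬p0) ∧ ¬p2)
= ¬p4 ∧ (¬p0 ∨ p2) ∧ ¬p0 ∨ p2
= ¬p4 ∧ ¬p0 ∨ p2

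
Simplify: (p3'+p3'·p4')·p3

(p3'+p3'·p4')·p3
= p3'·p3   (absorption)
= 0   (complement)

0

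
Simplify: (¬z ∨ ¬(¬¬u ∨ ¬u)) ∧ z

False

(¬z ∨ ¬(¬¬u ∨ ¬u)) ∧ z
= (¬z ∨ ¬u ∧ u) ∧ z   — De Morgan
= ¬z ∧ z   — complement / identity
= False   — complement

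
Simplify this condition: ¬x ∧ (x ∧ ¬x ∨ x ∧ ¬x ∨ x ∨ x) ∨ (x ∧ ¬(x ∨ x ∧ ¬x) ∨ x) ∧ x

x

¬x ∧ (x ∧ ¬x ∨ x ∧ ¬x ∨ x ∨ x) ∨ (x ∧ ¬(x ∨ x ∧ ¬x) ∨ x) ∧ x
= ¬x ∧ (x ∧ ¬x ∨ x ∧ ¬x ∨ x ∨ x) ∨ (x ∧ ¬x ∨ x) ∧ x   [complement / identity]
= ¬x ∧ (x ∧ ¬x ∨ x ∨ x) ∨ (x ∧ ¬x ∨ x) ∧ x   [complement / identity]
= ¬x ∧ (x ∧ ¬x ∨ x) ∨ (x ∧ ¬x ∨ x) ∧ x   [idempotence]
= x ∧ ¬x ∨ x   [distribution]
= x   [complement / identity]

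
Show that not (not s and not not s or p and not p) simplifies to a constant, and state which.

True

not (not s and not not s or p and not p)
= not (not s and not not s)
= s or not s
= True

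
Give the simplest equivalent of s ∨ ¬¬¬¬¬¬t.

s ∨ t

s ∨ ¬¬¬¬¬¬t
= s ∨ ¬¬¬¬t   — double negation
= s ∨ ¬¬t   — double negation
= s ∨ t   — double negation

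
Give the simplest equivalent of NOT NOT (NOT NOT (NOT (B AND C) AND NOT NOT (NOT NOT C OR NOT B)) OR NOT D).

NOT NOT (NOT NOT (NOT (B AND C) AND NOT NOT (NOT NOT C OR NOT B)) OR NOT D)
= NOT NOT (NOT NOT (NOT (B AND C) AND NOT (NOT C AND B)) OR NOT D)   — De Morgan
= NOT NOT (NOT (B AND C OR NOT C AND B) OR NOT D)   — De Morgan
= NOT (B AND C OR NOT C AND B) OR NOT D   — double negation
= NOT B OR NOT D   — distribution

NOT B OR NOT D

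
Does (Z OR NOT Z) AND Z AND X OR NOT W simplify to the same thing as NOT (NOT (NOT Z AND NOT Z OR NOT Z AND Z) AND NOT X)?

E1: (Z OR NOT Z) AND Z AND X OR NOT W
    = Z AND X OR NOT W   [complement / identity]
E2: NOT (NOT (NOT Z AND NOT Z OR NOT Z AND Z) AND NOT X)
    = NOT Z AND NOT Z OR NOT Z AND Z OR X   [De Morgan]
    = NOT Z OR X   [distribution]
These differ: at W=1, X=0, Z=0, E1 = 0 but E2 = 1.

No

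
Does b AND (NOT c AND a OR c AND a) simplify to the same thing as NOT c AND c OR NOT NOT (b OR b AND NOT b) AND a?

E1: b AND (NOT c AND a OR c AND a)
    = b AND a   — distribution
E2: NOT c AND c OR NOT NOT (b OR b AND NOT b) AND a
    = NOT NOT (b OR b AND NOT b) AND a   — complement / identity
    = (b OR b AND NOT b) AND a   — double negation
    = b AND a   — complement / identity
Both reduce to b AND a, so they are equivalent.

Yes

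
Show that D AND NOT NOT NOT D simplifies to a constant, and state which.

D AND NOT NOT NOT D
= D AND NOT D
= FALSE

FALSE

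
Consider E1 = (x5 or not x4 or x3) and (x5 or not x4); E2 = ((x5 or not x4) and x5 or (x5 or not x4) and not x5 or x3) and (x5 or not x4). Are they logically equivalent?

E1: (x5 or not x4 or x3) and (x5 or not x4)
    = x5 or not x4
E2: ((x5 or not x4) and x5 or (x5 or not x4) and not x5 or x3) and (x5 or not x4)
    = (x5 or not x4 or x3) and (x5 or not x4)
    = x5 or not x4
Both reduce to x5 or not x4, so they are equivalent.

Yes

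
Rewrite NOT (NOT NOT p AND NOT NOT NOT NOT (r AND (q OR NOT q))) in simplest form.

NOT (NOT NOT p AND NOT NOT NOT NOT (r AND (q OR NOT q)))
= NOT (NOT NOT p AND NOT NOT NOT NOT r)   — complement / identity
= NOT (NOT NOT p AND NOT NOT r)   — double negation
= NOT p OR NOT r   — De Morgan

NOT p OR NOT r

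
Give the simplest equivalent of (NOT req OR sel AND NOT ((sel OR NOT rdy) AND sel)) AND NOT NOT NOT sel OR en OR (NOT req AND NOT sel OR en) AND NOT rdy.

NOT req AND NOT sel OR en

(NOT req OR sel AND NOT ((sel OR NOT rdy) AND sel)) AND NOT NOT NOT sel OR en OR (NOT req AND NOT sel OR en) AND NOT rdy
= (NOT req OR sel AND NOT sel) AND NOT NOT NOT sel OR en OR (NOT req AND NOT sel OR en) AND NOT rdy   — absorption
= (NOT req OR sel AND NOT sel) AND NOT sel OR en OR (NOT req AND NOT sel OR en) AND NOT rdy   — double negation
= NOT req AND NOT sel OR en OR (NOT req AND NOT sel OR en) AND NOT rdy   — complement / identity
= NOT req AND NOT sel OR en   — absorption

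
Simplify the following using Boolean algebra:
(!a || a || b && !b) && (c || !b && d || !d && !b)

c || !b

(!a || a || b && !b) && (c || !b && d || !d && !b)
= (!a || a || b && !b) && (c || !b)   — distribution
= (!a || a) && (c || !b)   — complement / identity
= c || !b   — complement / identity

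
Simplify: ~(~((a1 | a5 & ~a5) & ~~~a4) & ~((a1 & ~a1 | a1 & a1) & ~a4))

a1 & ~a4

~(~((a1 | a5 & ~a5) & ~~~a4) & ~((a1 & ~a1 | a1 & a1) & ~a4))
= ~(~((a1 | a5 & ~a5) & ~~~a4) & ~(a1 & ~a4))   — distribution
= ~(~(a1 & ~~~a4) & ~(a1 & ~a4))   — complement / identity
= ~(~(a1 & ~a4) & ~(a1 & ~a4))   — double negation
= ~~(a1 & ~a4)   — idempotence
= a1 & ~a4   — double negation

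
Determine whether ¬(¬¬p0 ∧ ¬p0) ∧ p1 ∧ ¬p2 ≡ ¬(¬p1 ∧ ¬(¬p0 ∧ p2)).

No

E1: ¬(¬¬p0 ∧ ¬p0) ∧ p1 ∧ ¬p2
    = (¬p0 ∨ p0) ∧ p1 ∧ ¬p2
    = p1 ∧ ¬p2
E2: ¬(¬p1 ∧ ¬(¬p0 ∧ p2))
    = p1 ∨ ¬p0 ∧ p2
These differ: at p0=0, p1=1, p2=1, E1 = 0 but E2 = 1.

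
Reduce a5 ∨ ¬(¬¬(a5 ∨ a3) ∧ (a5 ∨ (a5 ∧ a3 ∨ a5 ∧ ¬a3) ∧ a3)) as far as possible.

a5 ∨ ¬(¬¬(a5 ∨ a3) ∧ (a5 ∨ (a5 ∧ a3 ∨ a5 ∧ ¬a3) ∧ a3))
= a5 ∨ ¬(¬¬(a5 ∨ a3) ∧ (a5 ∨ a5 ∧ a3))   [distribution]
= a5 ∨ ¬(¬¬(a5 ∨ a3) ∧ a5)   [absorption]
= a5 ∨ ¬((a5 ∨ a3) ∧ a5)   [double negation]
= a5 ∨ ¬a5   [absorption]
= True   [complement]

True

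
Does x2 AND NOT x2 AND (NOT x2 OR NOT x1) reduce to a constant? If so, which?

yes, False

x2 AND NOT x2 AND (NOT x2 OR NOT x1)
= x2 AND NOT x2   [absorption]
= FALSE   [complement]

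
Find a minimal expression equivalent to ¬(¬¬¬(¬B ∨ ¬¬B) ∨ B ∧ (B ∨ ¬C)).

¬(¬¬¬(¬B ∨ ¬¬B) ∨ B ∧ (B ∨ ¬C))
= ¬(¬¬(B ∧ ¬B) ∨ B ∧ (B ∨ ¬C))   — De Morgan
= ¬(¬¬(B ∧ ¬B) ∨ B)   — absorption
= ¬(B ∧ ¬B ∨ B)   — double negation
= ¬B   — complement / identity

¬B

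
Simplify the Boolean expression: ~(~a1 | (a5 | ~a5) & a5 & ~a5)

a1

~(~a1 | (a5 | ~a5) & a5 & ~a5)
= ~(~a1 | a5 & ~a5)   — complement / identity
= ~~a1   — complement / identity
= a1   — double negation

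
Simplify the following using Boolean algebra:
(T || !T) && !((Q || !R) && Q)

!Q

(T || !T) && !((Q || !R) && Q)
= (T || !T) && !Q   (absorption)
= !Q   (complement / identity)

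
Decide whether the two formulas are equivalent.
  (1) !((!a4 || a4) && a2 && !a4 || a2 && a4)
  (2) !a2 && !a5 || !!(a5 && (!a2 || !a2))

E1: !((!a4 || a4) && a2 && !a4 || a2 && a4)
    = !(a2 && !a4 || a2 && a4)   — complement / identity
    = !a2   — distribution
E2: !a2 && !a5 || !!(a5 && (!a2 || !a2))
    = !a2 && !a5 || !!(a5 && !a2)   — idempotence
    = !a2 && !a5 || a5 && !a2   — double negation
    = !a2   — distribution
Both reduce to !a2, so they are equivalent.

Yes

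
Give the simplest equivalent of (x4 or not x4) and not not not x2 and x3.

not x2 and x3

(x4 or not x4) and not not not x2 and x3
= not not not x2 and x3   — complement / identity
= not x2 and x3   — double negation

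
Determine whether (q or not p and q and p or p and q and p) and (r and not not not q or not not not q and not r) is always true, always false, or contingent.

(q or not p and q and p or p and q and p) and (r and not not not q or not not not q and not r)
= (q or not p and q and p or p and q and p) and not not not q
= (q or q and p) and not not not q
= q and not not not q
= q and not q
= False

always false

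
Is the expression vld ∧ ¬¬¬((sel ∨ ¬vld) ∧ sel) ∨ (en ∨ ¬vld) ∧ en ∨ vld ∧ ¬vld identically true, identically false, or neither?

vld ∧ ¬¬¬((sel ∨ ¬vld) ∧ sel) ∨ (en ∨ ¬vld) ∧ en ∨ vld ∧ ¬vld
= vld ∧ ¬¬¬sel ∨ (en ∨ ¬vld) ∧ en ∨ vld ∧ ¬vld   (absorption)
= vld ∧ ¬¬¬sel ∨ (en ∨ ¬vld) ∧ en   (complement / identity)
= vld ∧ ¬sel ∨ (en ∨ ¬vld) ∧ en   (double negation)
= vld ∧ ¬sel ∨ en   (absorption)
This depends on en, sel, vld, so it is not a constant.

neither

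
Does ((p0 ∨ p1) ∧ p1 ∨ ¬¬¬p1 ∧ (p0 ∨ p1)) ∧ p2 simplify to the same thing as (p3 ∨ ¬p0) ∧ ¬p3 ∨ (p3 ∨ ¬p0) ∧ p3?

No

E1: ((p0 ∨ p1) ∧ p1 ∨ ¬¬¬p1 ∧ (p0 ∨ p1)) ∧ p2
    = ((p0 ∨ p1) ∧ p1 ∨ ¬p1 ∧ (p0 ∨ p1)) ∧ p2   [double negation]
    = (p0 ∨ p1) ∧ p2   [distribution]
E2: (p3 ∨ ¬p0) ∧ ¬p3 ∨ (p3 ∨ ¬p0) ∧ p3
    = p3 ∨ ¬p0   [distribution]
These differ: at p0=0, p1=0, p2=0, p3=0, E1 = 0 but E2 = 1.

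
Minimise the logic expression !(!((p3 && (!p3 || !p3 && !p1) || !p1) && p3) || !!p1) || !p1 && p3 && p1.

!p1 && p3

!(!((p3 && (!p3 || !p3 && !p1) || !p1) && p3) || !!p1) || !p1 && p3 && p1
= !(!((p3 && !p3 || !p1) && p3) || !!p1) || !p1 && p3 && p1   — absorption
= (p3 && !p3 || !p1) && p3 && !p1 || !p1 && p3 && p1   — De Morgan
= !p1 && p3 && !p1 || !p1 && p3 && p1   — complement / identity
= !p1 && p3   — distribution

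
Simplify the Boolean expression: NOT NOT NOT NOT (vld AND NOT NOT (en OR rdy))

vld AND (en OR rdy)

NOT NOT NOT NOT (vld AND NOT NOT (en OR rdy))
= NOT NOT NOT NOT (vld AND (en OR rdy))   [double negation]
= NOT NOT (vld AND (en OR rdy))   [double negation]
= vld AND (en OR rdy)   [double negation]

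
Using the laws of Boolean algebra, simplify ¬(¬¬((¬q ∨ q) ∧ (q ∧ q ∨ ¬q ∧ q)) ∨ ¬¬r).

¬q ∧ ¬r

¬(¬¬((¬q ∨ q) ∧ (q ∧ q ∨ ¬q ∧ q)) ∨ ¬¬r)
= ¬(¬¬(q ∧ q ∨ ¬q ∧ q) ∨ ¬¬r)   [complement / identity]
= ¬(¬¬q ∨ ¬¬r)   [distribution]
= ¬q ∧ ¬r   [De Morgan]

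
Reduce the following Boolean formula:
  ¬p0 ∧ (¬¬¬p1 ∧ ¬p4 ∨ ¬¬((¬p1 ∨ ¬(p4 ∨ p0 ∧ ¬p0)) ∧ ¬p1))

¬p0 ∧ ¬p1

¬p0 ∧ (¬¬¬p1 ∧ ¬p4 ∨ ¬¬((¬p1 ∨ ¬(p4 ∨ p0 ∧ ¬p0)) ∧ ¬p1))
= ¬p0 ∧ (¬¬¬p1 ∧ ¬p4 ∨ ¬¬((¬p1 ∨ ¬p4) ∧ ¬p1))   — complement / identity
= ¬p0 ∧ (¬¬¬p1 ∧ ¬p4 ∨ ¬¬¬p1)   — absorption
= ¬p0 ∧ ¬¬¬p1   — absorption
= ¬p0 ∧ ¬p1   — double negation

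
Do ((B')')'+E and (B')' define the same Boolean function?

No

E1: ((B')')'+E
    = B'+E   [double negation]
E2: (B')'
    = B   [double negation]
These differ: at B=0, E=0, E1 = 1 but E2 = 0.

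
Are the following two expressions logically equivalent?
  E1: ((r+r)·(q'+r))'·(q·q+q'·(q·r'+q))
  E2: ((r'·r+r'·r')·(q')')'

E1: ((r+r)·(q'+r))'·(q·q+q'·(q·r'+q))
    = ((r+r)·(q'+r))'·(q·q+q'·q)   (absorption)
    = (r·q'+r)'·(q·q+q'·q)   (distribution)
    = r'·(q·q+q'·q)   (absorption)
    = r'·q   (distribution)
E2: ((r'·r+r'·r')·(q')')'
    = (r'·(q')')'   (distribution)
    = r+q'   (De Morgan)
These differ: at q=0, r=1, E1 = 0 but E2 = 1.

No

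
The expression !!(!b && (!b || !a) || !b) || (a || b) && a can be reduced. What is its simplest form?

!!(!b && (!b || !a) || !b) || (a || b) && a
= !!(!b && (!b || !a) || !b) || a   (absorption)
= !!(!b || !b) || a   (absorption)
= !!!b || a   (idempotence)
= !b || a   (double negation)

!b || a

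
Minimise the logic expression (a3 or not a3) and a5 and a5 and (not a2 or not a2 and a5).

(a3 or not a3) and a5 and a5 and (not a2 or not a2 and a5)
= (a3 or not a3) and a5 and a5 and not a2   [absorption]
= (a3 or not a3) and a5 and not a2   [idempotence]
= a5 and not a2   [complement / identity]

a5 and not a2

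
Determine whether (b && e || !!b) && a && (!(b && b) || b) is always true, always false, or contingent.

contingent

(b && e || !!b) && a && (!(b && b) || b)
= (b && e || !!b) && a && (!b || b)   [idempotence]
= (b && e || !!b) && a   [complement / identity]
= (b && e || b) && a   [double negation]
= b && a   [absorption]
This depends on a, b, so it is not a constant.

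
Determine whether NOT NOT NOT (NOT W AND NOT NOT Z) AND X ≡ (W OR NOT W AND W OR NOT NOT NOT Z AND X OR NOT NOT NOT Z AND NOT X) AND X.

Yes

E1: NOT NOT NOT (NOT W AND NOT NOT Z) AND X
    = NOT NOT (W OR NOT Z) AND X
    = (W OR NOT Z) AND X
E2: (W OR NOT W AND W OR NOT NOT NOT Z AND X OR NOT NOT NOT Z AND NOT X) AND X
    = (W OR NOT W AND W OR NOT NOT NOT Z) AND X
    = (W OR NOT NOT NOT Z) AND X
    = (W OR NOT Z) AND X
Both reduce to (W OR NOT Z) AND X, so they are equivalent.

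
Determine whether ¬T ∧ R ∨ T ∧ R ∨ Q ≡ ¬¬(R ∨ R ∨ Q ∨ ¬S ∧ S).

Yes

E1: ¬T ∧ R ∨ T ∧ R ∨ Q
    = R ∨ Q   (distribution)
E2: ¬¬(R ∨ R ∨ Q ∨ ¬S ∧ S)
    = ¬¬(R ∨ Q ∨ ¬S ∧ S)   (idempotence)
    = ¬¬(R ∨ Q)   (complement / identity)
    = R ∨ Q   (double negation)
Both reduce to R ∨ Q, so they are equivalent.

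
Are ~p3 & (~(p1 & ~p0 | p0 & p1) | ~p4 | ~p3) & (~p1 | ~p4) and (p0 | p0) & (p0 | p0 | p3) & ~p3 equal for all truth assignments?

E1: ~p3 & (~(p1 & ~p0 | p0 & p1) | ~p4 | ~p3) & (~p1 | ~p4)
    = ~p3 & (~p1 | ~p4 | ~p3) & (~p1 | ~p4)
    = ~p3 & (~p1 | ~p4)
E2: (p0 | p0) & (p0 | p0 | p3) & ~p3
    = (p0 | p0) & ~p3
    = p0 & ~p3
These differ: at p0=0, p1=0, p3=0, p4=0, E1 = 1 but E2 = 0.

No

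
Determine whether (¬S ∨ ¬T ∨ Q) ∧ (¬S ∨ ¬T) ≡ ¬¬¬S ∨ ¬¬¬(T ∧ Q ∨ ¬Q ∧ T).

Yes

E1: (¬S ∨ ¬T ∨ Q) ∧ (¬S ∨ ¬T)
    = ¬S ∨ ¬T
E2: ¬¬¬S ∨ ¬¬¬(T ∧ Q ∨ ¬Q ∧ T)
    = ¬¬¬S ∨ ¬(T ∧ Q ∨ ¬Q ∧ T)
    = ¬¬¬S ∨ ¬T
    = ¬S ∨ ¬T
Both reduce to ¬S ∨ ¬T, so they are equivalent.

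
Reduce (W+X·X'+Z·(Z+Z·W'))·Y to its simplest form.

(W+Z)·Y

(W+X·X'+Z·(Z+Z·W'))·Y
= (W+X·X'+Z·Z)·Y   (absorption)
= (W+X·X'+Z)·Y   (idempotence)
= (W+Z)·Y   (complement / identity)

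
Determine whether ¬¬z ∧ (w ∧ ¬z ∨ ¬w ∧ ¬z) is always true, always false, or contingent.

¬¬z ∧ (w ∧ ¬z ∨ ¬w ∧ ¬z)
= ¬¬z ∧ ¬z   [distribution]
= z ∧ ¬z   [double negation]
= False   [complement]

always false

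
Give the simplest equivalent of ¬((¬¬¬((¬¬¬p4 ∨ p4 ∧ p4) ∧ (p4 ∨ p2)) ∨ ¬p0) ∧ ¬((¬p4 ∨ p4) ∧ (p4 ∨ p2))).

p4 ∨ p2

¬((¬¬¬((¬¬¬p4 ∨ p4 ∧ p4) ∧ (p4 ∨ p2)) ∨ ¬p0) ∧ ¬((¬p4 ∨ p4) ∧ (p4 ∨ p2)))
= ¬((¬¬¬((¬p4 ∨ p4 ∧ p4) ∧ (p4 ∨ p2)) ∨ ¬p0) ∧ ¬((¬p4 ∨ p4) ∧ (p4 ∨ p2)))
= ¬((¬((¬p4 ∨ p4 ∧ p4) ∧ (p4 ∨ p2)) ∨ ¬p0) ∧ ¬((¬p4 ∨ p4) ∧ (p4 ∨ p2)))
= ¬((¬((¬p4 ∨ p4) ∧ (p4 ∨ p2)) ∨ ¬p0) ∧ ¬((¬p4 ∨ p4) ∧ (p4 ∨ p2)))
= ¬¬((¬p4 ∨ p4) ∧ (p4 ∨ p2))
= ¬¬(p4 ∨ p2)
= p4 ∨ p2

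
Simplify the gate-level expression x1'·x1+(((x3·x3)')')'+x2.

x3'+x2

x1'·x1+(((x3·x3)')')'+x2
= x1'·x1+(x3·x3)'+x2   — double negation
= x1'·x1+x3'+x2   — idempotence
= x3'+x2   — complement / identity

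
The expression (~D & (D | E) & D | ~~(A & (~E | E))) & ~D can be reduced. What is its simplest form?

A & ~D

(~D & (D | E) & D | ~~(A & (~E | E))) & ~D
= (~D & (D | E) & D | ~~A) & ~D
= (~D & D | ~~A) & ~D
= ~~A & ~D
= A & ~D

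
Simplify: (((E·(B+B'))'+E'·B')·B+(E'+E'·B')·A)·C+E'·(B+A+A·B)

E'·(B+A)

(((E·(B+B'))'+E'·B')·B+(E'+E'·B')·A)·C+E'·(B+A+A·B)
= ((E'+E'·B')·B+(E'+E'·B')·A)·C+E'·(B+A+A·B)   (complement / identity)
= (E'+E'·B')·(B+A)·C+E'·(B+A+A·B)   (distribution)
= (E'+E'·B')·(B+A)·C+E'·(B+A)   (absorption)
= E'·(B+A)·C+E'·(B+A)   (absorption)
= E'·(B+A)   (absorption)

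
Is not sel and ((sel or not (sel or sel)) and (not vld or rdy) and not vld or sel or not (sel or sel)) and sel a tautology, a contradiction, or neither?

not sel and ((sel or not (sel or sel)) and (not vld or rdy) and not vld or sel or not (sel or sel)) and sel
= not sel and ((sel or not (sel or sel)) and not vld or sel or not (sel or sel)) and sel   [absorption]
= not sel and (sel or not (sel or sel)) and sel   [absorption]
= not sel and (sel or not sel) and sel   [idempotence]
= not sel and sel   [complement / identity]
= False   [complement]

contradiction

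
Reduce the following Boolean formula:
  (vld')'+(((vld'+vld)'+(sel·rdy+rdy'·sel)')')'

vld+sel'

(vld')'+(((vld'+vld)'+(sel·rdy+rdy'·sel)')')'
= (vld')'+(((vld'+vld)'+sel')')'   — distribution
= vld+(((vld'+vld)'+sel')')'   — double negation
= vld+((vld'+vld)·sel)'   — De Morgan
= vld+sel'   — complement / identity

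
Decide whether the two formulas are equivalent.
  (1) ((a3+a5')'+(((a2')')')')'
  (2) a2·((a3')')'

No

E1: ((a3+a5')'+(((a2')')')')'
    = ((a3+a5')'+(a2')')'   (double negation)
    = (a3+a5')·a2'   (De Morgan)
E2: a2·((a3')')'
    = a2·a3'   (double negation)
These differ: at a2=0, a3=1, a5=0, E1 = 1 but E2 = 0.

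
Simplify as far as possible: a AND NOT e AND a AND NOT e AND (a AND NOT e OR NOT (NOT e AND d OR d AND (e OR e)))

a AND NOT e

a AND NOT e AND a AND NOT e AND (a AND NOT e OR NOT (NOT e AND d OR d AND (e OR e)))
= a AND NOT e AND a AND NOT e AND (a AND NOT e OR NOT (NOT e AND d OR d AND e))
= a AND NOT e AND (a AND NOT e OR NOT (NOT e AND d OR d AND e))
= a AND NOT e AND (a AND NOT e OR NOT d)
= a AND NOT e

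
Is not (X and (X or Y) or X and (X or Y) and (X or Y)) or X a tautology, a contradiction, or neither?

not (X and (X or Y) or X and (X or Y) and (X or Y)) or X
= not (X and (X or Y) or X and (X or Y)) or X   — idempotence
= not (X and (X or Y)) or X   — idempotence
= not X or X   — absorption
= True   — complement

tautology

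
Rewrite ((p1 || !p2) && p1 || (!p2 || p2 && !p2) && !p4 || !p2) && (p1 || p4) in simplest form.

((p1 || !p2) && p1 || (!p2 || p2 && !p2) && !p4 || !p2) && (p1 || p4)
= ((p1 || !p2) && p1 || !p2 && !p4 || !p2) && (p1 || p4)   [complement / identity]
= ((p1 || !p2) && p1 || !p2) && (p1 || p4)   [absorption]
= (p1 || !p2) && (p1 || p4)   [absorption]
= !p2 && p4 || p1   [distribution]

!p2 && p4 || p1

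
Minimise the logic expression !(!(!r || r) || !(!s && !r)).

!s && !r

!(!(!r || r) || !(!s && !r))
= (!r || r) && !s && !r   [De Morgan]
= !s && !r   [complement / identity]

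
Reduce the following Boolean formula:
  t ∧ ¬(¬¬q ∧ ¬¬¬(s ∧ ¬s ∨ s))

t ∧ (¬q ∨ s)

t ∧ ¬(¬¬q ∧ ¬¬¬(s ∧ ¬s ∨ s))
= t ∧ ¬(¬¬q ∧ ¬¬¬s)   [complement / identity]
= t ∧ ¬(¬¬q ∧ ¬s)   [double negation]
= t ∧ (¬q ∨ s)   [De Morgan]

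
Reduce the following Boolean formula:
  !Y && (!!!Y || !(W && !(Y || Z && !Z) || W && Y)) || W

!Y || W

!Y && (!!!Y || !(W && !(Y || Z && !Z) || W && Y)) || W
= !Y && (!!!Y || !(W && !Y || W && Y)) || W   — complement / identity
= !Y && (!!!Y || !W) || W   — distribution
= !Y && (!Y || !W) || W   — double negation
= !Y || W   — absorption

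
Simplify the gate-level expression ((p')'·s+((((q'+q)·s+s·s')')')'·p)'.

p'

((p')'·s+((((q'+q)·s+s·s')')')'·p)'
= (p·s+((((q'+q)·s+s·s')')')'·p)'   (double negation)
= (p·s+((((q'+q)·s)')')'·p)'   (complement / identity)
= (p·s+((s')')'·p)'   (complement / identity)
= (p·s+s'·p)'   (double negation)
= p'   (distribution)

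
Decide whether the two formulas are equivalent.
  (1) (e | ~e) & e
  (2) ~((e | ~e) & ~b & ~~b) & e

Yes

E1: (e | ~e) & e
    = e
E2: ~((e | ~e) & ~b & ~~b) & e
    = ~(~b & ~~b) & e
    = (b | ~b) & e
    = e
Both reduce to e, so they are equivalent.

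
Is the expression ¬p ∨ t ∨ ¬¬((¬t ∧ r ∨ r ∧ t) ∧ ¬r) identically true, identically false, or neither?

¬p ∨ t ∨ ¬¬((¬t ∧ r ∨ r ∧ t) ∧ ¬r)
= ¬p ∨ t ∨ ¬¬((¬t ∨ t) ∧ r ∧ ¬r)   [distribution]
= ¬p ∨ t ∨ ¬¬(r ∧ ¬r)   [complement / identity]
= ¬p ∨ t ∨ r ∧ ¬r   [double negation]
= ¬p ∨ t   [complement / identity]
This depends on p, t, so it is not a constant.

neither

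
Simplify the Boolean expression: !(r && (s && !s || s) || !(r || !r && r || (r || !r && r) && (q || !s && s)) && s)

!s

!(r && (s && !s || s) || !(r || !r && r || (r || !r && r) && (q || !s && s)) && s)
= !(r && (s && !s || s) || !(r || !r && r || (r || !r && r) && q) && s)   — complement / identity
= !(r && s || !(r || !r && r || (r || !r && r) && q) && s)   — complement / identity
= !(r && s || !(r || !r && r) && s)   — absorption
= !(r && s || !r && s)   — complement / identity
= !s   — distribution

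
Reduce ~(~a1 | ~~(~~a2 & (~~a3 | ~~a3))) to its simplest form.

~(~a1 | ~~(~~a2 & (~~a3 | ~~a3)))
= ~(~a1 | ~~(~~a2 & ~~a3))   (idempotence)
= a1 & ~(~~a2 & ~~a3)   (De Morgan)
= a1 & (~a2 | ~a3)   (De Morgan)

a1 & (~a2 | ~a3)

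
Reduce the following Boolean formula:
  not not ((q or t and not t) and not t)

q and not t

not not ((q or t and not t) and not t)
= (q or t and not t) and not t
= q and not t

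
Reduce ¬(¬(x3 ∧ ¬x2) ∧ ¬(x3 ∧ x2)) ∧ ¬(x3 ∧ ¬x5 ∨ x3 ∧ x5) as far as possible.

False

¬(¬(x3 ∧ ¬x2) ∧ ¬(x3 ∧ x2)) ∧ ¬(x3 ∧ ¬x5 ∨ x3 ∧ x5)
= (x3 ∧ ¬x2 ∨ x3 ∧ x2) ∧ ¬(x3 ∧ ¬x5 ∨ x3 ∧ x5)   (De Morgan)
= x3 ∧ ¬(x3 ∧ ¬x5 ∨ x3 ∧ x5)   (distribution)
= x3 ∧ ¬x3   (distribution)
= False   (complement)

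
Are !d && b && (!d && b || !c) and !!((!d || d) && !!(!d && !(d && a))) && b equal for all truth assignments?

E1: !d && b && (!d && b || !c)
    = !d && b
E2: !!((!d || d) && !!(!d && !(d && a))) && b
    = !!((!d || d) && !(d || d && a)) && b
    = !!!(d || d && a) && b
    = !!!d && b
    = !d && b
Both reduce to !d && b, so they are equivalent.

Yes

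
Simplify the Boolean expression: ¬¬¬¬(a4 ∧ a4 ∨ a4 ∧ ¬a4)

a4

¬¬¬¬(a4 ∧ a4 ∨ a4 ∧ ¬a4)
= ¬¬(a4 ∧ a4 ∨ a4 ∧ ¬a4)
= ¬¬a4
= a4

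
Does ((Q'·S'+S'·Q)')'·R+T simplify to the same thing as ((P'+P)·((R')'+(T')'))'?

E1: ((Q'·S'+S'·Q)')'·R+T
    = ((S')')'·R+T   — distribution
    = S'·R+T   — double negation
E2: ((P'+P)·((R')'+(T')'))'
    = ((R')'+(T')')'   — complement / identity
    = R'·T'   — De Morgan
These differ: at P=0, Q=0, R=0, S=0, T=1, E1 = 1 but E2 = 0.

No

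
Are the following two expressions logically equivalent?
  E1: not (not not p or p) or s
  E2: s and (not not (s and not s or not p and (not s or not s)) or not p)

No

E1: not (not not p or p) or s
    = not (p or p) or s   (double negation)
    = not p or s   (idempotence)
E2: s and (not not (s and not s or not p and (not s or not s)) or not p)
    = s and (not not (s and not s or not p and not s) or not p)   (idempotence)
    = s and (s and not s or not p and not s or not p)   (double negation)
    = s and (not p and not s or not p)   (complement / identity)
    = s and not p   (absorption)
These differ: at p=0, s=0, E1 = 1 but E2 = 0.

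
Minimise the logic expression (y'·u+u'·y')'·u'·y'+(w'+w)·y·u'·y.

(y'·u+u'·y')'·u'·y'+(w'+w)·y·u'·y
= (y'·u+u'·y')'·u'·y'+y·u'·y   (complement / identity)
= (y')'·u'·y'+y·u'·y   (distribution)
= y·u'·y'+y·u'·y   (double negation)
= y·u'   (distribution)

y·u'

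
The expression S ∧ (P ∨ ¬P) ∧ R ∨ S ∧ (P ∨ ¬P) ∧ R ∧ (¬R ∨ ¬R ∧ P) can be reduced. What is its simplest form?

S ∧ (P ∨ ¬P) ∧ R ∨ S ∧ (P ∨ ¬P) ∧ R ∧ (¬R ∨ ¬R ∧ P)
= S ∧ (P ∨ ¬P) ∧ R ∨ S ∧ (P ∨ ¬P) ∧ R ∧ ¬R   — absorption
= S ∧ (P ∨ ¬P) ∧ R   — absorption
= S ∧ R   — complement / identity

S ∧ R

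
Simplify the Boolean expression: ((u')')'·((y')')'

((u')')'·((y')')'
= u'·((y')')'
= u'·y'

u'·y'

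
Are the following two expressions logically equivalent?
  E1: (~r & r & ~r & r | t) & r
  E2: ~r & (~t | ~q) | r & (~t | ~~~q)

E1: (~r & r & ~r & r | t) & r
    = (~r & r | t) & r   [idempotence]
    = t & r   [complement / identity]
E2: ~r & (~t | ~q) | r & (~t | ~~~q)
    = ~r & (~t | ~q) | r & (~t | ~q)   [double negation]
    = ~t | ~q   [distribution]
These differ: at q=0, r=0, t=0, E1 = 0 but E2 = 1.

No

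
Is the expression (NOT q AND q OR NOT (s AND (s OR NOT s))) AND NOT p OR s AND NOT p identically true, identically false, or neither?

(NOT q AND q OR NOT (s AND (s OR NOT s))) AND NOT p OR s AND NOT p
= (NOT q AND q OR NOT s) AND NOT p OR s AND NOT p   [complement / identity]
= NOT s AND NOT p OR s AND NOT p   [complement / identity]
= NOT p   [distribution]
This depends on p, so it is not a constant.

neither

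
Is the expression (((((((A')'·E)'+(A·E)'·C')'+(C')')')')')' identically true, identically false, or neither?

neither

(((((((A')'·E)'+(A·E)'·C')'+(C')')')')')'
= (((((A')'·E)'+(A·E)'·C')'+(C')')')'   — double negation
= ((((A·E)'+(A·E)'·C')'+(C')')')'   — double negation
= (((A·E)'+(A·E)'·C')·C')'   — De Morgan
= ((A·E)'·C')'   — absorption
= A·E+C   — De Morgan
This depends on A, C, E, so it is not a constant.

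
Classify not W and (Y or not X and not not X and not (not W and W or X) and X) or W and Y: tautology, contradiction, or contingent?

not W and (Y or not X and not not X and not (not W and W or X) and X) or W and Y
= not W and (Y or not X and not not X and not X and X) or W and Y   (complement / identity)
= not W and (Y or not X and X and not X and X) or W and Y   (double negation)
= not W and (Y or not X and X) or W and Y   (idempotence)
= not W and Y or W and Y   (complement / identity)
= Y   (distribution)
This depends on Y, so it is not a constant.

contingent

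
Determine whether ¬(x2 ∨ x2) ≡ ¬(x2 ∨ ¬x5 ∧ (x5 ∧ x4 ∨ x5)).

Yes

E1: ¬(x2 ∨ x2)
    = ¬x2
E2: ¬(x2 ∨ ¬x5 ∧ (x5 ∧ x4 ∨ x5))
    = ¬(x2 ∨ ¬x5 ∧ x5)
    = ¬x2
Both reduce to ¬x2, so they are equivalent.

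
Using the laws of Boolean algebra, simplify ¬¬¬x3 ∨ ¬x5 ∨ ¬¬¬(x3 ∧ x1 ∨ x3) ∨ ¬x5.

¬¬¬x3 ∨ ¬x5 ∨ ¬¬¬(x3 ∧ x1 ∨ x3) ∨ ¬x5
= ¬¬¬x3 ∨ ¬x5 ∨ ¬¬¬x3 ∨ ¬x5
= ¬¬¬x3 ∨ ¬x5
= ¬x3 ∨ ¬x5

¬x3 ∨ ¬x5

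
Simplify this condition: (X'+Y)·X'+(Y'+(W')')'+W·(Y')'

X'+Y

(X'+Y)·X'+(Y'+(W')')'+W·(Y')'
= (X'+Y)·X'+Y·W'+W·(Y')'
= (X'+Y)·X'+Y·W'+W·Y
= (X'+Y)·X'+Y
= X'+Y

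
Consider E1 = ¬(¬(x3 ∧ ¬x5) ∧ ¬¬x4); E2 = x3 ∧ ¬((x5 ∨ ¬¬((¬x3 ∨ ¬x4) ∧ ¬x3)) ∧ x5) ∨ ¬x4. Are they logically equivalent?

E1: ¬(¬(x3 ∧ ¬x5) ∧ ¬¬x4)
    = x3 ∧ ¬x5 ∨ ¬x4   (De Morgan)
E2: x3 ∧ ¬((x5 ∨ ¬¬((¬x3 ∨ ¬x4) ∧ ¬x3)) ∧ x5) ∨ ¬x4
    = x3 ∧ ¬((x5 ∨ ¬¬¬x3) ∧ x5) ∨ ¬x4   (absorption)
    = x3 ∧ ¬((x5 ∨ ¬x3) ∧ x5) ∨ ¬x4   (double negation)
    = x3 ∧ ¬x5 ∨ ¬x4   (absorption)
Both reduce to x3 ∧ ¬x5 ∨ ¬x4, so they are equivalent.

Yes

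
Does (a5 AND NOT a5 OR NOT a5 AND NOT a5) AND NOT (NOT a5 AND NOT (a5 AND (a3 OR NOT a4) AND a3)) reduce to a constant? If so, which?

yes, False

(a5 AND NOT a5 OR NOT a5 AND NOT a5) AND NOT (NOT a5 AND NOT (a5 AND (a3 OR NOT a4) AND a3))
= NOT a5 AND NOT (NOT a5 AND NOT (a5 AND (a3 OR NOT a4) AND a3))
= NOT a5 AND NOT (NOT a5 AND NOT (a5 AND a3))
= NOT a5 AND (a5 OR a5 AND a3)
= NOT a5 AND a5
= FALSE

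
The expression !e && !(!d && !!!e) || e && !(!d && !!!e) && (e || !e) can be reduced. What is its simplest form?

d || e

!e && !(!d && !!!e) || e && !(!d && !!!e) && (e || !e)
= !e && !(!d && !!!e) || e && !(!d && !!!e)   [complement / identity]
= !(!d && !!!e)   [distribution]
= d || !!e   [De Morgan]
= d || e   [double negation]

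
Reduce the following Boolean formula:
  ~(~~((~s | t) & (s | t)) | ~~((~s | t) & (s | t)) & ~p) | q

~(~~((~s | t) & (s | t)) | ~~((~s | t) & (s | t)) & ~p) | q
= ~~~((~s | t) & (s | t)) | q   (absorption)
= ~~~(t | ~s & s) | q   (distribution)
= ~~~t | q   (complement / identity)
= ~t | q   (double negation)

~t | q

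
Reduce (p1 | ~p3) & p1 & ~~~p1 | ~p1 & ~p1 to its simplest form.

(p1 | ~p3) & p1 & ~~~p1 | ~p1 & ~p1
= (p1 | ~p3) & p1 & ~p1 | ~p1 & ~p1
= p1 & ~p1 | ~p1 & ~p1
= ~p1

~p1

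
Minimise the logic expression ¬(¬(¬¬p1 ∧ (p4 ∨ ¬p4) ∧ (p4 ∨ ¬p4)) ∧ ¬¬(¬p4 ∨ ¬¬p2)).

p1 ∨ p4 ∧ ¬p2

¬(¬(¬¬p1 ∧ (p4 ∨ ¬p4) ∧ (p4 ∨ ¬p4)) ∧ ¬¬(¬p4 ∨ ¬¬p2))
= ¬(¬(¬¬p1 ∧ (p4 ∨ ¬p4) ∧ (p4 ∨ ¬p4)) ∧ ¬(p4 ∧ ¬p2))
= ¬(¬(¬¬p1 ∧ (p4 ∨ ¬p4)) ∧ ¬(p4 ∧ ¬p2))
= ¬(¬¬¬p1 ∧ ¬(p4 ∧ ¬p2))
= ¬(¬p1 ∧ ¬(p4 ∧ ¬p2))
= p1 ∨ p4 ∧ ¬p2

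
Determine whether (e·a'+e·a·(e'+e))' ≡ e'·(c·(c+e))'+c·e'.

Yes

E1: (e·a'+e·a·(e'+e))'
    = (e·a'+e·a)'
    = e'
E2: e'·(c·(c+e))'+c·e'
    = e'·c'+c·e'
    = e'
Both reduce to e', so they are equivalent.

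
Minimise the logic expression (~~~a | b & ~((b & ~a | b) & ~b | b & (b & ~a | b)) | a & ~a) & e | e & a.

e

(~~~a | b & ~((b & ~a | b) & ~b | b & (b & ~a | b)) | a & ~a) & e | e & a
= (~~~a | b & ~(b & ~a | b) | a & ~a) & e | e & a   (distribution)
= (~~~a | b & ~b | a & ~a) & e | e & a   (absorption)
= (~~~a | a & ~a) & e | e & a   (complement / identity)
= ~~~a & e | e & a   (complement / identity)
= ~a & e | e & a   (double negation)
= e   (distribution)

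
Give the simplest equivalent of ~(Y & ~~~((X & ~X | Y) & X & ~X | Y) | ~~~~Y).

~Y

~(Y & ~~~((X & ~X | Y) & X & ~X | Y) | ~~~~Y)
= ~(Y & ~~~(X & ~X | Y) | ~~~~Y)   [absorption]
= ~(Y & ~~~Y | ~~~~Y)   [complement / identity]
= ~(Y & ~Y | ~~~~Y)   [double negation]
= ~~~~~Y   [complement / identity]
= ~~~Y   [double negation]
= ~Y   [double negation]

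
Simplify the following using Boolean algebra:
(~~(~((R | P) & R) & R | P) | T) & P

(~~(~((R | P) & R) & R | P) | T) & P
= (~((R | P) & R) & R | P | T) & P   (double negation)
= (~R & R | P | T) & P   (absorption)
= (P | T) & P   (complement / identity)
= P   (absorption)

P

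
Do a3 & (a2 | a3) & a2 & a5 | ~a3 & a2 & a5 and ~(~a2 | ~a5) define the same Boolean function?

Yes

E1: a3 & (a2 | a3) & a2 & a5 | ~a3 & a2 & a5
    = a3 & a2 & a5 | ~a3 & a2 & a5   [absorption]
    = a2 & a5   [distribution]
E2: ~(~a2 | ~a5)
    = a2 & a5   [De Morgan]
Both reduce to a2 & a5, so they are equivalent.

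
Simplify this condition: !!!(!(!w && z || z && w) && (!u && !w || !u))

!!!(!(!w && z || z && w) && (!u && !w || !u))
= !!!(!(!w && z || z && w) && !u)
= !!!(!z && !u)
= !(!z && !u)
= z || u

z || u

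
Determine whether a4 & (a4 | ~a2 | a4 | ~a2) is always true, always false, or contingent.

a4 & (a4 | ~a2 | a4 | ~a2)
= a4 & (a4 | ~a2)   — idempotence
= a4   — absorption
This depends on a4, so it is not a constant.

contingent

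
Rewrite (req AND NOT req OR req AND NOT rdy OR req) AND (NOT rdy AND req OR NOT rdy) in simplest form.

req AND NOT rdy

(req AND NOT req OR req AND NOT rdy OR req) AND (NOT rdy AND req OR NOT rdy)
= (req AND NOT req OR req AND NOT rdy OR req) AND NOT rdy   (absorption)
= (req AND NOT rdy OR req) AND NOT rdy   (complement / identity)
= req AND NOT rdy   (absorption)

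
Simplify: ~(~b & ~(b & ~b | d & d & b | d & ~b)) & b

b

~(~b & ~(b & ~b | d & d & b | d & ~b)) & b
= ~(~b & ~(b & ~b | d & b | d & ~b)) & b   [idempotence]
= (b | b & ~b | d & b | d & ~b) & b   [De Morgan]
= (b | d & b | d & ~b) & b   [complement / identity]
= (b | d) & b   [distribution]
= b   [absorption]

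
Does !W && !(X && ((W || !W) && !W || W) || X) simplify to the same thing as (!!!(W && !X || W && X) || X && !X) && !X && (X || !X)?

Yes

E1: !W && !(X && ((W || !W) && !W || W) || X)
    = !W && !(X && (!W || W) || X)   [complement / identity]
    = !W && !(X || X)   [complement / identity]
    = !W && !X   [idempotence]
E2: (!!!(W && !X || W && X) || X && !X) && !X && (X || !X)
    = (!(W && !X || W && X) || X && !X) && !X && (X || !X)   [double negation]
    = !(W && !X || W && X) && !X && (X || !X)   [complement / identity]
    = !(W && !X || W && X) && !X   [complement / identity]
    = !W && !X   [distribution]
Both reduce to !W && !X, so they are equivalent.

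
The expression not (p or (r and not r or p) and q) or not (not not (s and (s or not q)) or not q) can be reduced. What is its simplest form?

not p or not s and q

not (p or (r and not r or p) and q) or not (not not (s and (s or not q)) or not q)
= not (p or p and q) or not (not not (s and (s or not q)) or not q)   [complement / identity]
= not (p or p and q) or not (not not s or not q)   [absorption]
= not p or not (not not s or not q)   [absorption]
= not p or not s and q   [De Morgan]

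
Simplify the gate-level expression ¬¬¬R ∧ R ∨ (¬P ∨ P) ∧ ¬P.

¬¬¬R ∧ R ∨ (¬P ∨ P) ∧ ¬P
= ¬¬¬R ∧ R ∨ ¬P   [complement / identity]
= ¬R ∧ R ∨ ¬P   [double negation]
= ¬P   [complement / identity]

¬P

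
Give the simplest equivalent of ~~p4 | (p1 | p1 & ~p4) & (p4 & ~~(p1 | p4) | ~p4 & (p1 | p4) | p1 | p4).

p4 | p1

~~p4 | (p1 | p1 & ~p4) & (p4 & ~~(p1 | p4) | ~p4 & (p1 | p4) | p1 | p4)
= ~~p4 | p1 & (p4 & ~~(p1 | p4) | ~p4 & (p1 | p4) | p1 | p4)
= ~~p4 | p1 & (p4 & (p1 | p4) | ~p4 & (p1 | p4) | p1 | p4)
= ~~p4 | p1 & (p1 | p4 | p1 | p4)
= ~~p4 | p1 & (p1 | p4)
= p4 | p1 & (p1 | p4)
= p4 | p1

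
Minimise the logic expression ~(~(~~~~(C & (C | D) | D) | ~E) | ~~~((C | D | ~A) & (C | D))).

C | D

~(~(~~~~(C & (C | D) | D) | ~E) | ~~~((C | D | ~A) & (C | D)))
= ~(~~~(C & (C | D) | D) & E | ~~~((C | D | ~A) & (C | D)))   — De Morgan
= ~(~~~(C | D) & E | ~~~((C | D | ~A) & (C | D)))   — absorption
= ~(~~~(C | D) & E | ~~~(C | D))   — absorption
= ~~~~(C | D)   — absorption
= ~~(C | D)   — double negation
= C | D   — double negation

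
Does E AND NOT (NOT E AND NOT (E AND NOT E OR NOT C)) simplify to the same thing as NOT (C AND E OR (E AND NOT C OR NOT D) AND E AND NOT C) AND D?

E1: E AND NOT (NOT E AND NOT (E AND NOT E OR NOT C))
    = E AND NOT (NOT E AND NOT NOT C)   (complement / identity)
    = E AND (E OR NOT C)   (De Morgan)
    = E   (absorption)
E2: NOT (C AND E OR (E AND NOT C OR NOT D) AND E AND NOT C) AND D
    = NOT (C AND E OR E AND NOT C) AND D   (absorption)
    = NOT E AND D   (distribution)
These differ: at C=0, D=0, E=1, E1 = 1 but E2 = 0.

No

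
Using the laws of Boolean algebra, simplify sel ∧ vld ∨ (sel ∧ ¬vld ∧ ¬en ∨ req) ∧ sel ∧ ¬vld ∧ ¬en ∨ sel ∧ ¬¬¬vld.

sel

sel ∧ vld ∨ (sel ∧ ¬vld ∧ ¬en ∨ req) ∧ sel ∧ ¬vld ∧ ¬en ∨ sel ∧ ¬¬¬vld
= sel ∧ vld ∨ (sel ∧ ¬vld ∧ ¬en ∨ req) ∧ sel ∧ ¬vld ∧ ¬en ∨ sel ∧ ¬vld   (double negation)
= sel ∧ vld ∨ sel ∧ ¬vld ∧ ¬en ∨ sel ∧ ¬vld   (absorption)
= sel ∧ vld ∨ sel ∧ ¬vld   (absorption)
= sel   (distribution)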